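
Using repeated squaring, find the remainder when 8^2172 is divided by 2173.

8^1 ≡ 8 (mod 2173)
8^2 ≡ 8^2 = 64 ≡ 64 (mod 2173)
8^4 ≡ 64^2 = 4096 ≡ 1923 (mod 2173)
8^8 ≡ 1923^2 = 3697929 ≡ 1656 (mod 2173)
8^16 ≡ 1656^2 = 2742336 ≡ 10 (mod 2173)
8^32 ≡ 10^2 = 100 ≡ 100 (mod 2173)
8^64 ≡ 100^2 = 10000 ≡ 1308 (mod 2173)
8^128 ≡ 1308^2 = 1710864 ≡ 713 (mod 2173)
8^256 ≡ 713^2 = 508369 ≡ 2060 (mod 2173)
8^512 ≡ 2060^2 = 4243600 ≡ 1904 (mod 2173)
8^1024 ≡ 1904^2 = 3625216 ≡ 652 (mod 2173)
8^2048 ≡ 652^2 = 425104 ≡ 1369 (mod 2173)
2172 = 2048 + 64 + 32 + 16 + 8 + 4 in binary powers of 2.
So 8^2172 ≡ 1369 · 1308 · 100 · 10 · 1656 · 1923 ≡ 346 (mod 2173).
Since 346 ≠ 1, base 8 is a Fermat witness: 2173 is composite.

346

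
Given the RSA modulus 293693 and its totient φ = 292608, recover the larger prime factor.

577

φ(n) = (p−1)(q−1) = n − (p+q) + 1, so p + q = 293693 − 292608 + 1 = 1086.
p and q are the roots of t² − 1086t + 293693 = 0.
Discriminant: 1086² − 4·293693 = 1179396 − 1174772 = 4624; √4624 = 68.
q = (1086 − 68)/2 = 509, p = (1086 + 68)/2 = 577.
Check: 509 · 577 = 293693.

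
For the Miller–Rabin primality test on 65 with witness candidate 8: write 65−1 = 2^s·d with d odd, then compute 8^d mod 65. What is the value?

65 − 1 = 64 = 2^6 · 1, so d = 1.
8^1 ≡ 8 (mod 65)
1 = 1 in binary powers of 2.
So 8^1 ≡ 8 ≡ 8 (mod 65).
Squaring chain: 8 → 64 → 1 → 1 → 1 → 1; reaches −1, so base 8 does not prove 65 composite.

8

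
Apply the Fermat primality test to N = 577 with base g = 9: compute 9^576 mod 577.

1

9^1 ≡ 9 (mod 577)
9^2 ≡ 9^2 = 81 ≡ 81 (mod 577)
9^4 ≡ 81^2 = 6561 ≡ 214 (mod 577)
9^8 ≡ 214^2 = 45796 ≡ 213 (mod 577)
9^16 ≡ 213^2 = 45369 ≡ 363 (mod 577)
9^32 ≡ 363^2 = 131769 ≡ 213 (mod 577)
9^64 ≡ 213^2 = 45369 ≡ 363 (mod 577)
9^128 ≡ 363^2 = 131769 ≡ 213 (mod 577)
9^256 ≡ 213^2 = 45369 ≡ 363 (mod 577)
9^512 ≡ 363^2 = 131769 ≡ 213 (mod 577)
576 = 512 + 64 in binary powers of 2.
So 9^576 ≡ 213 · 363 ≡ 1 (mod 577).
Since the result is 1, base 9 gives no evidence that 577 is composite.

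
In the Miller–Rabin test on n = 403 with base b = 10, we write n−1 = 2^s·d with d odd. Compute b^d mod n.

64

403 − 1 = 402 = 2^1 · 201, so d = 201.
10^1 ≡ 10 (mod 403)
10^2 ≡ 10^2 = 100 ≡ 100 (mod 403)
10^4 ≡ 100^2 = 10000 ≡ 328 (mod 403)
10^8 ≡ 328^2 = 107584 ≡ 386 (mod 403)
10^16 ≡ 386^2 = 148996 ≡ 289 (mod 403)
10^32 ≡ 289^2 = 83521 ≡ 100 (mod 403)
10^64 ≡ 100^2 = 10000 ≡ 328 (mod 403)
10^128 ≡ 328^2 = 107584 ≡ 386 (mod 403)
201 = 128 + 64 + 8 + 1 in binary powers of 2.
So 10^201 ≡ 386 · 328 · 386 · 10 ≡ 64 (mod 403).
Squaring chain: 64; never reaches −1, so base 10 is a Miller–Rabin witness that 403 is composite.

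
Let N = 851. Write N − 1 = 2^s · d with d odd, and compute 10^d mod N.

851 − 1 = 850 = 2^1 · 425, so d = 425.
10^1 ≡ 10 (mod 851)
10^2 ≡ 10^2 = 100 ≡ 100 (mod 851)
10^4 ≡ 100^2 = 10000 ≡ 639 (mod 851)
10^8 ≡ 639^2 = 408321 ≡ 692 (mod 851)
10^16 ≡ 692^2 = 478864 ≡ 602 (mod 851)
10^32 ≡ 602^2 = 362404 ≡ 729 (mod 851)
10^64 ≡ 729^2 = 531441 ≡ 417 (mod 851)
10^128 ≡ 417^2 = 173889 ≡ 285 (mod 851)
10^256 ≡ 285^2 = 81225 ≡ 380 (mod 851)
425 = 256 + 128 + 32 + 8 + 1 in binary powers of 2.
So 10^425 ≡ 380 · 285 · 729 · 692 · 10 ≡ 359 (mod 851).
Squaring chain: 359; never reaches −1, so base 10 is a Miller–Rabin witness that 851 is composite.

359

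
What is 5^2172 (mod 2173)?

1369

5^1 ≡ 5 (mod 2173)
5^2 ≡ 5^2 = 25 ≡ 25 (mod 2173)
5^4 ≡ 25^2 = 625 ≡ 625 (mod 2173)
5^8 ≡ 625^2 = 390625 ≡ 1658 (mod 2173)
5^16 ≡ 1658^2 = 2748964 ≡ 119 (mod 2173)
5^32 ≡ 119^2 = 14161 ≡ 1123 (mod 2173)
5^64 ≡ 1123^2 = 1261129 ≡ 789 (mod 2173)
5^128 ≡ 789^2 = 622521 ≡ 1043 (mod 2173)
5^256 ≡ 1043^2 = 1087849 ≡ 1349 (mod 2173)
5^512 ≡ 1349^2 = 1819801 ≡ 1000 (mod 2173)
5^1024 ≡ 1000^2 = 1000000 ≡ 420 (mod 2173)
5^2048 ≡ 420^2 = 176400 ≡ 387 (mod 2173)
2172 = 2048 + 64 + 32 + 16 + 8 + 4 in binary powers of 2.
So 5^2172 ≡ 387 · 789 · 1123 · 119 · 1658 · 625 ≡ 1369 (mod 2173).
Since 1369 ≠ 1, base 5 is a Fermat witness: 2173 is composite.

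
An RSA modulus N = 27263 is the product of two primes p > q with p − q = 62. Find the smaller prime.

137

Since p = q + 62, we have 27263 = q(q + 62), so q² + 62q − 27263 = 0.
Discriminant: 62² + 4·27263 = 3844 + 109052 = 112896; √112896 = 336.
q = (−62 + 336)/2 = 137, and p = q + 62 = 199.
Check: 137 · 199 = 27263.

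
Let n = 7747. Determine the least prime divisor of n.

61

7747 is odd.
Digit sum 25, not divisible by 3.
Ends in 7: not divisible by 5.
7: 7747 = 7·1106 + 5
11: 7747 = 11·704 + 3
13: 7747 = 13·595 + 12
17: 7747 = 17·455 + 12
19: 7747 = 19·407 + 14
23: 7747 = 23·336 + 19
29: 7747 = 29·267 + 4
31: 7747 = 31·249 + 28
37: 7747 = 37·209 + 14
41: 7747 = 41·188 + 39
43: 7747 = 43·180 + 7
47: 7747 = 47·164 + 39
53: 7747 = 53·146 + 9
59: 7747 = 59·131 + 18
61: 7747 = 61·127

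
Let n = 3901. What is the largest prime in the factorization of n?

83

3901 = 47 · 83
83 is prime.
So 3901 = 47 · 83; the largest prime factor is 83.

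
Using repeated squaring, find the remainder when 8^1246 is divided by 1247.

8^1 ≡ 8 (mod 1247)
8^2 ≡ 8^2 = 64 ≡ 64 (mod 1247)
8^4 ≡ 64^2 = 4096 ≡ 355 (mod 1247)
8^8 ≡ 355^2 = 126025 ≡ 78 (mod 1247)
8^16 ≡ 78^2 = 6084 ≡ 1096 (mod 1247)
8^32 ≡ 1096^2 = 1201216 ≡ 355 (mod 1247)
8^64 ≡ 355^2 = 126025 ≡ 78 (mod 1247)
8^128 ≡ 78^2 = 6084 ≡ 1096 (mod 1247)
8^256 ≡ 1096^2 = 1201216 ≡ 355 (mod 1247)
8^512 ≡ 355^2 = 126025 ≡ 78 (mod 1247)
8^1024 ≡ 78^2 = 6084 ≡ 1096 (mod 1247)
1246 = 1024 + 128 + 64 + 16 + 8 + 4 + 2 in binary powers of 2.
So 8^1246 ≡ 1096 · 1096 · 78 · 1096 · 78 · 355 · 64 ≡ 173 (mod 1247).
Since 173 ≠ 1, base 8 is a Fermat witness: 1247 is composite.

173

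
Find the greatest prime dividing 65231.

43

65231 = 37 · 1763
1763 = 41 · 43
43 is prime.
So 65231 = 37 · 41 · 43; the largest prime factor is 43.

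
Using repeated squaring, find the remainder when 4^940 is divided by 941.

4^1 ≡ 4 (mod 941)
4^2 ≡ 4^2 = 16 ≡ 16 (mod 941)
4^4 ≡ 16^2 = 256 ≡ 256 (mod 941)
4^8 ≡ 256^2 = 65536 ≡ 607 (mod 941)
4^16 ≡ 607^2 = 368449 ≡ 518 (mod 941)
4^32 ≡ 518^2 = 268324 ≡ 139 (mod 941)
4^64 ≡ 139^2 = 19321 ≡ 501 (mod 941)
4^128 ≡ 501^2 = 251001 ≡ 695 (mod 941)
4^256 ≡ 695^2 = 483025 ≡ 292 (mod 941)
4^512 ≡ 292^2 = 85264 ≡ 574 (mod 941)
940 = 512 + 256 + 128 + 32 + 8 + 4 in binary powers of 2.
So 4^940 ≡ 574 · 292 · 695 · 139 · 607 · 256 ≡ 1 (mod 941).
Since the result is 1, base 4 gives no evidence that 941 is composite.

1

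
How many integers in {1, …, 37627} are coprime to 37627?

37240

Factor: 37627 = 191 · 197.
φ(37627) = (191−1) · (197−1) = 190 · 196 = 37240.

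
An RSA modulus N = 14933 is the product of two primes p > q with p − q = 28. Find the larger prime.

Since p = q + 28, we have 14933 = q(q + 28), so q² + 28q − 14933 = 0.
Discriminant: 28² + 4·14933 = 784 + 59732 = 60516; √60516 = 246.
q = (−28 + 246)/2 = 109, and p = q + 28 = 137.
Check: 109 · 137 = 14933.

137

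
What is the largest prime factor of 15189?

15189 = 3 · 5063
5063 = 61 · 83
83 is prime.
So 15189 = 3 · 61 · 83; the largest prime factor is 83.

83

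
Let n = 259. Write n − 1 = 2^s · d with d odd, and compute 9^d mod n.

259 − 1 = 258 = 2^1 · 129, so d = 129.
9^1 ≡ 9 (mod 259)
9^2 ≡ 9^2 = 81 ≡ 81 (mod 259)
9^4 ≡ 81^2 = 6561 ≡ 86 (mod 259)
9^8 ≡ 86^2 = 7396 ≡ 144 (mod 259)
9^16 ≡ 144^2 = 20736 ≡ 16 (mod 259)
9^32 ≡ 16^2 = 256 ≡ 256 (mod 259)
9^64 ≡ 256^2 = 65536 ≡ 9 (mod 259)
9^128 ≡ 9^2 = 81 ≡ 81 (mod 259)
129 = 128 + 1 in binary powers of 2.
So 9^129 ≡ 81 · 9 ≡ 211 (mod 259).
Squaring chain: 211; never reaches −1, so base 9 is a Miller–Rabin witness that 259 is composite.

211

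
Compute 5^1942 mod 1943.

5^1 ≡ 5 (mod 1943)
5^2 ≡ 5^2 = 25 ≡ 25 (mod 1943)
5^4 ≡ 25^2 = 625 ≡ 625 (mod 1943)
5^8 ≡ 625^2 = 390625 ≡ 82 (mod 1943)
5^16 ≡ 82^2 = 6724 ≡ 895 (mod 1943)
5^32 ≡ 895^2 = 801025 ≡ 509 (mod 1943)
5^64 ≡ 509^2 = 259081 ≡ 662 (mod 1943)
5^128 ≡ 662^2 = 438244 ≡ 1069 (mod 1943)
5^256 ≡ 1069^2 = 1142761 ≡ 277 (mod 1943)
5^512 ≡ 277^2 = 76729 ≡ 952 (mod 1943)
5^1024 ≡ 952^2 = 906304 ≡ 866 (mod 1943)
1942 = 1024 + 512 + 256 + 128 + 16 + 4 + 2 in binary powers of 2.
So 5^1942 ≡ 866 · 952 · 277 · 1069 · 895 · 625 · 25 ≡ 1354 (mod 1943).
Since 1354 ≠ 1, base 5 is a Fermat witness: 1943 is composite.

1354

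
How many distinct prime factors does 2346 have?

2346 = 2 · 1173
1173 = 3 · 391
391 = 17 · 23
2346 = 2 · 3 · 17 · 23, which has 4 distinct prime factors.

4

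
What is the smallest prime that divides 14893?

53

14893 is odd.
Digit sum 25, not divisible by 3.
Ends in 3: not divisible by 5.
7: 14893 = 7·2127 + 4
11: 14893 = 11·1353 + 10
13: 14893 = 13·1145 + 8
17: 14893 = 17·876 + 1
19: 14893 = 19·783 + 16
23: 14893 = 23·647 + 12
29: 14893 = 29·513 + 16
31: 14893 = 31·480 + 13
37: 14893 = 37·402 + 19
41: 14893 = 41·363 + 10
43: 14893 = 43·346 + 15
47: 14893 = 47·316 + 41
53: 14893 = 53·281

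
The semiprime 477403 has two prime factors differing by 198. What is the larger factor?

Since p = q + 198, we have 477403 = q(q + 198), so q² + 198q − 477403 = 0.
Discriminant: 198² + 4·477403 = 39204 + 1909612 = 1948816; √1948816 = 1396.
q = (−198 + 1396)/2 = 599, and p = q + 198 = 797.
Check: 599 · 797 = 477403.

797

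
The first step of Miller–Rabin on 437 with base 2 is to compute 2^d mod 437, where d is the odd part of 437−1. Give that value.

173

437 − 1 = 436 = 2^2 · 109, so d = 109.
2^1 ≡ 2 (mod 437)
2^2 ≡ 2^2 = 4 ≡ 4 (mod 437)
2^4 ≡ 4^2 = 16 ≡ 16 (mod 437)
2^8 ≡ 16^2 = 256 ≡ 256 (mod 437)
2^16 ≡ 256^2 = 65536 ≡ 423 (mod 437)
2^32 ≡ 423^2 = 178929 ≡ 196 (mod 437)
2^64 ≡ 196^2 = 38416 ≡ 397 (mod 437)
109 = 64 + 32 + 8 + 4 + 1 in binary powers of 2.
So 2^109 ≡ 397 · 196 · 256 · 16 · 2 ≡ 173 (mod 437).
Squaring chain: 173 → 213; never reaches −1, so base 2 is a Miller–Rabin witness that 437 is composite.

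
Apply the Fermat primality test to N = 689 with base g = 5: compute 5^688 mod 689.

5^1 ≡ 5 (mod 689)
5^2 ≡ 5^2 = 25 ≡ 25 (mod 689)
5^4 ≡ 25^2 = 625 ≡ 625 (mod 689)
5^8 ≡ 625^2 = 390625 ≡ 651 (mod 689)
5^16 ≡ 651^2 = 423801 ≡ 66 (mod 689)
5^32 ≡ 66^2 = 4356 ≡ 222 (mod 689)
5^64 ≡ 222^2 = 49284 ≡ 365 (mod 689)
5^128 ≡ 365^2 = 133225 ≡ 248 (mod 689)
5^256 ≡ 248^2 = 61504 ≡ 183 (mod 689)
5^512 ≡ 183^2 = 33489 ≡ 417 (mod 689)
688 = 512 + 128 + 32 + 16 in binary powers of 2.
So 5^688 ≡ 417 · 248 · 222 · 66 ≡ 365 (mod 689).
Since 365 ≠ 1, base 5 is a Fermat witness: 689 is composite.

365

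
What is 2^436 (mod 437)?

358

2^1 ≡ 2 (mod 437)
2^2 ≡ 2^2 = 4 ≡ 4 (mod 437)
2^4 ≡ 4^2 = 16 ≡ 16 (mod 437)
2^8 ≡ 16^2 = 256 ≡ 256 (mod 437)
2^16 ≡ 256^2 = 65536 ≡ 423 (mod 437)
2^32 ≡ 423^2 = 178929 ≡ 196 (mod 437)
2^64 ≡ 196^2 = 38416 ≡ 397 (mod 437)
2^128 ≡ 397^2 = 157609 ≡ 289 (mod 437)
2^256 ≡ 289^2 = 83521 ≡ 54 (mod 437)
436 = 256 + 128 + 32 + 16 + 4 in binary powers of 2.
So 2^436 ≡ 54 · 289 · 196 · 423 · 16 ≡ 358 (mod 437).
Since 358 ≠ 1, base 2 is a Fermat witness: 437 is composite.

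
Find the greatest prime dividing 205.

41

205 = 5 · 41
41 is prime.
So 205 = 5 · 41; the largest prime factor is 41.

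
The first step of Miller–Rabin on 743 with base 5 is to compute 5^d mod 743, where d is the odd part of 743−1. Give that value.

742

743 − 1 = 742 = 2^1 · 371, so d = 371.
5^1 ≡ 5 (mod 743)
5^2 ≡ 5^2 = 25 ≡ 25 (mod 743)
5^4 ≡ 25^2 = 625 ≡ 625 (mod 743)
5^8 ≡ 625^2 = 390625 ≡ 550 (mod 743)
5^16 ≡ 550^2 = 302500 ≡ 99 (mod 743)
5^32 ≡ 99^2 = 9801 ≡ 142 (mod 743)
5^64 ≡ 142^2 = 20164 ≡ 103 (mod 743)
5^128 ≡ 103^2 = 10609 ≡ 207 (mod 743)
5^256 ≡ 207^2 = 42849 ≡ 498 (mod 743)
371 = 256 + 64 + 32 + 16 + 2 + 1 in binary powers of 2.
So 5^371 ≡ 498 · 103 · 142 · 99 · 25 · 5 ≡ 742 (mod 743).
Since 5^d ≡ 742 (mod 743), base 5 does not prove 743 composite.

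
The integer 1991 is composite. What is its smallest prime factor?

11

1991 is odd.
Digit sum 20, not divisible by 3.
Ends in 1: not divisible by 5.
7: 1991 = 7·284 + 3
11: 1991 = 11·181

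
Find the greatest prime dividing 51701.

51701 = 13 · 3977
3977 = 41 · 97
97 is prime.
So 51701 = 13 · 41 · 97; the largest prime factor is 97.

97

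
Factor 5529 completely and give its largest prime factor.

97

5529 = 3 · 1843
1843 = 19 · 97
97 is prime.
So 5529 = 3 · 19 · 97; the largest prime factor is 97.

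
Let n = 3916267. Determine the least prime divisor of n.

3916267 is odd.
Digit sum 34, not divisible by 3.
Ends in 7: not divisible by 5.
7: 3916267 = 7·559466 + 5
11: 3916267 = 11·356024 + 3
13: 3916267 = 13·301251 + 4
17: 3916267 = 17·230368 + 11
19: 3916267 = 19·206119 + 6
23: 3916267 = 23·170272 + 11
29: 3916267 = 29·135043 + 20
31: 3916267 = 31·126331 + 6
37: 3916267 = 37·105845 + 2
41: 3916267 = 41·95518 + 29
43: 3916267 = 43·91075 + 42
47: 3916267 = 47·83324 + 39
53: 3916267 = 53·73891 + 44
59: 3916267 = 59·66377 + 24
61: 3916267 = 61·64201 + 6
67: 3916267 = 67·58451 + 50
71: 3916267 = 71·55158 + 49
73: 3916267 = 73·53647 + 36
79: 3916267 = 79·49573

79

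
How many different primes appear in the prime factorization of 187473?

187473 = 3 · 62491
62491 = 11 · 5681
5681 = 13 · 437
437 = 19 · 23
187473 = 3 · 11 · 13 · 19 · 23, which has 5 distinct prime factors.

5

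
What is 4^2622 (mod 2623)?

2277

4^1 ≡ 4 (mod 2623)
4^2 ≡ 4^2 = 16 ≡ 16 (mod 2623)
4^4 ≡ 16^2 = 256 ≡ 256 (mod 2623)
4^8 ≡ 256^2 = 65536 ≡ 2584 (mod 2623)
4^16 ≡ 2584^2 = 6677056 ≡ 1521 (mod 2623)
4^32 ≡ 1521^2 = 2313441 ≡ 2578 (mod 2623)
4^64 ≡ 2578^2 = 6646084 ≡ 2025 (mod 2623)
4^128 ≡ 2025^2 = 4100625 ≡ 876 (mod 2623)
4^256 ≡ 876^2 = 767376 ≡ 1460 (mod 2623)
4^512 ≡ 1460^2 = 2131600 ≡ 1724 (mod 2623)
4^1024 ≡ 1724^2 = 2972176 ≡ 317 (mod 2623)
4^2048 ≡ 317^2 = 100489 ≡ 815 (mod 2623)
2622 = 2048 + 512 + 32 + 16 + 8 + 4 + 2 in binary powers of 2.
So 4^2622 ≡ 815 · 1724 · 2578 · 1521 · 2584 · 256 · 16 ≡ 2277 (mod 2623).
Since 2277 ≠ 1, base 4 is a Fermat witness: 2623 is composite.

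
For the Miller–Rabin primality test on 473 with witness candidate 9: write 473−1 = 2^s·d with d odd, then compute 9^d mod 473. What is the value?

473 − 1 = 472 = 2^3 · 59, so d = 59.
9^1 ≡ 9 (mod 473)
9^2 ≡ 9^2 = 81 ≡ 81 (mod 473)
9^4 ≡ 81^2 = 6561 ≡ 412 (mod 473)
9^8 ≡ 412^2 = 169744 ≡ 410 (mod 473)
9^16 ≡ 410^2 = 168100 ≡ 185 (mod 473)
9^32 ≡ 185^2 = 34225 ≡ 169 (mod 473)
59 = 32 + 16 + 8 + 2 + 1 in binary powers of 2.
So 9^59 ≡ 169 · 185 · 410 · 81 · 9 ≡ 203 (mod 473).
Squaring chain: 203 → 58 → 53; never reaches −1, so base 9 is a Miller–Rabin witness that 473 is composite.

203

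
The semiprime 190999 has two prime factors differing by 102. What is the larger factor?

491

Since p = q + 102, we have 190999 = q(q + 102), so q² + 102q − 190999 = 0.
Discriminant: 102² + 4·190999 = 10404 + 763996 = 774400; √774400 = 880.
q = (−102 + 880)/2 = 389, and p = q + 102 = 491.
Check: 389 · 491 = 190999.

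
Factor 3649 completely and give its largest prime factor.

89

3649 = 41 · 89
89 is prime.
So 3649 = 41 · 89; the largest prime factor is 89.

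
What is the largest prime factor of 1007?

53

1007 = 19 · 53
53 is prime.
So 1007 = 19 · 53; the largest prime factor is 53.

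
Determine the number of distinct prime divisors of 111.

2

111 = 3 · 37
111 = 3 · 37, which has 2 distinct prime factors.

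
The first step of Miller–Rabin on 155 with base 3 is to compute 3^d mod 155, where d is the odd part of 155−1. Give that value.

155 − 1 = 154 = 2^1 · 77, so d = 77.
3^1 ≡ 3 (mod 155)
3^2 ≡ 3^2 = 9 ≡ 9 (mod 155)
3^4 ≡ 9^2 = 81 ≡ 81 (mod 155)
3^8 ≡ 81^2 = 6561 ≡ 51 (mod 155)
3^16 ≡ 51^2 = 2601 ≡ 121 (mod 155)
3^32 ≡ 121^2 = 14641 ≡ 71 (mod 155)
3^64 ≡ 71^2 = 5041 ≡ 81 (mod 155)
77 = 64 + 8 + 4 + 1 in binary powers of 2.
So 3^77 ≡ 81 · 51 · 81 · 3 ≡ 53 (mod 155).
Squaring chain: 53; never reaches −1, so base 3 is a Miller–Rabin witness that 155 is composite.

53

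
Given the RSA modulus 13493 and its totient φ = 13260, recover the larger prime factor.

φ(n) = (p−1)(q−1) = n − (p+q) + 1, so p + q = 13493 − 13260 + 1 = 234.
p and q are the roots of t² − 234t + 13493 = 0.
Discriminant: 234² − 4·13493 = 54756 − 53972 = 784; √784 = 28.
q = (234 − 28)/2 = 103, p = (234 + 28)/2 = 131.
Check: 103 · 131 = 13493.

131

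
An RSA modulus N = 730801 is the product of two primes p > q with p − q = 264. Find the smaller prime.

Since p = q + 264, we have 730801 = q(q + 264), so q² + 264q − 730801 = 0.
Discriminant: 264² + 4·730801 = 69696 + 2923204 = 2992900; √2992900 = 1730.
q = (−264 + 1730)/2 = 733, and p = q + 264 = 997.
Check: 733 · 997 = 730801.

733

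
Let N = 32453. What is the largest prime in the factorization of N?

83

32453 = 17 · 1909
1909 = 23 · 83
83 is prime.
So 32453 = 17 · 23 · 83; the largest prime factor is 83.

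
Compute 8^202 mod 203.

8^1 ≡ 8 (mod 203)
8^2 ≡ 8^2 = 64 ≡ 64 (mod 203)
8^4 ≡ 64^2 = 4096 ≡ 36 (mod 203)
8^8 ≡ 36^2 = 1296 ≡ 78 (mod 203)
8^16 ≡ 78^2 = 6084 ≡ 197 (mod 203)
8^32 ≡ 197^2 = 38809 ≡ 36 (mod 203)
8^64 ≡ 36^2 = 1296 ≡ 78 (mod 203)
8^128 ≡ 78^2 = 6084 ≡ 197 (mod 203)
202 = 128 + 64 + 8 + 2 in binary powers of 2.
So 8^202 ≡ 197 · 78 · 78 · 64 ≡ 71 (mod 203).
Since 71 ≠ 1, base 8 is a Fermat witness: 203 is composite.

71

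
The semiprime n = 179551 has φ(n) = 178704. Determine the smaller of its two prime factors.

409

φ(n) = (p−1)(q−1) = n − (p+q) + 1, so p + q = 179551 − 178704 + 1 = 848.
p and q are the roots of t² − 848t + 179551 = 0.
Discriminant: 848² − 4·179551 = 719104 − 718204 = 900; √900 = 30.
q = (848 − 30)/2 = 409, p = (848 + 30)/2 = 439.
Check: 409 · 439 = 179551.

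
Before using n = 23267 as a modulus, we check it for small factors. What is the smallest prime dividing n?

23267 is odd.
Digit sum 20, not divisible by 3.
Ends in 7: not divisible by 5.
7: 23267 = 7·3323 + 6
11: 23267 = 11·2115 + 2
13: 23267 = 13·1789 + 10
17: 23267 = 17·1368 + 11
19: 23267 = 19·1224 + 11
23: 23267 = 23·1011 + 14
29: 23267 = 29·802 + 9
31: 23267 = 31·750 + 17
37: 23267 = 37·628 + 31
41: 23267 = 41·567 + 20
43: 23267 = 43·541 + 4
47: 23267 = 47·495 + 2
53: 23267 = 53·439

53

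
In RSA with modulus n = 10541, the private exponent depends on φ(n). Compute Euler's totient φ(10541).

10332

Factor: 10541 = 83 · 127.
φ(10541) = (83−1) · (127−1) = 82 · 126 = 10332.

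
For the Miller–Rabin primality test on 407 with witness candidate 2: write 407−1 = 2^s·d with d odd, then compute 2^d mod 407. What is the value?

338

407 − 1 = 406 = 2^1 · 203, so d = 203.
2^1 ≡ 2 (mod 407)
2^2 ≡ 2^2 = 4 ≡ 4 (mod 407)
2^4 ≡ 4^2 = 16 ≡ 16 (mod 407)
2^8 ≡ 16^2 = 256 ≡ 256 (mod 407)
2^16 ≡ 256^2 = 65536 ≡ 9 (mod 407)
2^32 ≡ 9^2 = 81 ≡ 81 (mod 407)
2^64 ≡ 81^2 = 6561 ≡ 49 (mod 407)
2^128 ≡ 49^2 = 2401 ≡ 366 (mod 407)
203 = 128 + 64 + 8 + 2 + 1 in binary powers of 2.
So 2^203 ≡ 366 · 49 · 256 · 4 · 2 ≡ 338 (mod 407).
Squaring chain: 338; never reaches −1, so base 2 is a Miller–Rabin witness that 407 is composite.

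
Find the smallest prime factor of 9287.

37

9287 is odd.
Digit sum 26, not divisible by 3.
Ends in 7: not divisible by 5.
7: 9287 = 7·1326 + 5
11: 9287 = 11·844 + 3
13: 9287 = 13·714 + 5
17: 9287 = 17·546 + 5
19: 9287 = 19·488 + 15
23: 9287 = 23·403 + 18
29: 9287 = 29·320 + 7
31: 9287 = 31·299 + 18
37: 9287 = 37·251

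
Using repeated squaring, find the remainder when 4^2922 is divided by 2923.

4^1 ≡ 4 (mod 2923)
4^2 ≡ 4^2 = 16 ≡ 16 (mod 2923)
4^4 ≡ 16^2 = 256 ≡ 256 (mod 2923)
4^8 ≡ 256^2 = 65536 ≡ 1230 (mod 2923)
4^16 ≡ 1230^2 = 1512900 ≡ 1709 (mod 2923)
4^32 ≡ 1709^2 = 2920681 ≡ 604 (mod 2923)
4^64 ≡ 604^2 = 364816 ≡ 2364 (mod 2923)
4^128 ≡ 2364^2 = 5588496 ≡ 2643 (mod 2923)
4^256 ≡ 2643^2 = 6985449 ≡ 2402 (mod 2923)
4^512 ≡ 2402^2 = 5769604 ≡ 2525 (mod 2923)
4^1024 ≡ 2525^2 = 6375625 ≡ 562 (mod 2923)
4^2048 ≡ 562^2 = 315844 ≡ 160 (mod 2923)
2922 = 2048 + 512 + 256 + 64 + 32 + 8 + 2 in binary powers of 2.
So 4^2922 ≡ 160 · 2525 · 2402 · 2364 · 604 · 1230 · 16 ≡ 100 (mod 2923).
Since 100 ≠ 1, base 4 is a Fermat witness: 2923 is composite.

100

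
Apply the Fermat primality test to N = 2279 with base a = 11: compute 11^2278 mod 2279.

11^1 ≡ 11 (mod 2279)
11^2 ≡ 11^2 = 121 ≡ 121 (mod 2279)
11^4 ≡ 121^2 = 14641 ≡ 967 (mod 2279)
11^8 ≡ 967^2 = 935089 ≡ 699 (mod 2279)
11^16 ≡ 699^2 = 488601 ≡ 895 (mod 2279)
11^32 ≡ 895^2 = 801025 ≡ 1096 (mod 2279)
11^64 ≡ 1096^2 = 1201216 ≡ 183 (mod 2279)
11^128 ≡ 183^2 = 33489 ≡ 1583 (mod 2279)
11^256 ≡ 1583^2 = 2505889 ≡ 1268 (mod 2279)
11^512 ≡ 1268^2 = 1607824 ≡ 1129 (mod 2279)
11^1024 ≡ 1129^2 = 1274641 ≡ 680 (mod 2279)
11^2048 ≡ 680^2 = 462400 ≡ 2042 (mod 2279)
2278 = 2048 + 128 + 64 + 32 + 4 + 2 in binary powers of 2.
So 11^2278 ≡ 2042 · 1583 · 183 · 1096 · 967 · 121 ≡ 471 (mod 2279).
Since 471 ≠ 1, base 11 is a Fermat witness: 2279 is composite.

471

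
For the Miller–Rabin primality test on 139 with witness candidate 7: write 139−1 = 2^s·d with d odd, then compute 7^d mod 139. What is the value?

139 − 1 = 138 = 2^1 · 69, so d = 69.
7^1 ≡ 7 (mod 139)
7^2 ≡ 7^2 = 49 ≡ 49 (mod 139)
7^4 ≡ 49^2 = 2401 ≡ 38 (mod 139)
7^8 ≡ 38^2 = 1444 ≡ 54 (mod 139)
7^16 ≡ 54^2 = 2916 ≡ 136 (mod 139)
7^32 ≡ 136^2 = 18496 ≡ 9 (mod 139)
7^64 ≡ 9^2 = 81 ≡ 81 (mod 139)
69 = 64 + 4 + 1 in binary powers of 2.
So 7^69 ≡ 81 · 38 · 7 ≡ 1 (mod 139).
Since 7^d ≡ 1 (mod 139), base 7 does not prove 139 composite.

1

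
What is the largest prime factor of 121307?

89

121307 = 29 · 4183
4183 = 47 · 89
89 is prime.
So 121307 = 29 · 47 · 89; the largest prime factor is 89.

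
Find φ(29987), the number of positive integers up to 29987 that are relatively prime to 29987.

29640

Factor: 29987 = 157 · 191.
φ(29987) = (157−1) · (191−1) = 156 · 190 = 29640.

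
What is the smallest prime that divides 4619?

4619 is odd.
Digit sum 20, not divisible by 3.
Ends in 9: not divisible by 5.
7: 4619 = 7·659 + 6
11: 4619 = 11·419 + 10
13: 4619 = 13·355 + 4
17: 4619 = 17·271 + 12
19: 4619 = 19·243 + 2
23: 4619 = 23·200 + 19
29: 4619 = 29·159 + 8
31: 4619 = 31·149

31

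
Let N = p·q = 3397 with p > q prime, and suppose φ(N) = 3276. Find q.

43

φ(n) = (p−1)(q−1) = n − (p+q) + 1, so p + q = 3397 − 3276 + 1 = 122.
p and q are the roots of t² − 122t + 3397 = 0.
Discriminant: 122² − 4·3397 = 14884 − 13588 = 1296; √1296 = 36.
q = (122 − 36)/2 = 43, p = (122 + 36)/2 = 79.
Check: 43 · 79 = 3397.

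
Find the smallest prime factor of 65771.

89

65771 is odd.
Digit sum 26, not divisible by 3.
Ends in 1: not divisible by 5.
7: 65771 = 7·9395 + 6
11: 65771 = 11·5979 + 2
13: 65771 = 13·5059 + 4
17: 65771 = 17·3868 + 15
19: 65771 = 19·3461 + 12
23: 65771 = 23·2859 + 14
29: 65771 = 29·2267 + 28
31: 65771 = 31·2121 + 20
37: 65771 = 37·1777 + 22
41: 65771 = 41·1604 + 7
43: 65771 = 43·1529 + 24
47: 65771 = 47·1399 + 18
53: 65771 = 53·1240 + 51
59: 65771 = 59·1114 + 45
61: 65771 = 61·1078 + 13
67: 65771 = 67·981 + 44
71: 65771 = 71·926 + 25
73: 65771 = 73·900 + 71
79: 65771 = 79·832 + 43
83: 65771 = 83·792 + 35
89: 65771 = 89·739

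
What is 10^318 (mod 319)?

10^1 ≡ 10 (mod 319)
10^2 ≡ 10^2 = 100 ≡ 100 (mod 319)
10^4 ≡ 100^2 = 10000 ≡ 111 (mod 319)
10^8 ≡ 111^2 = 12321 ≡ 199 (mod 319)
10^16 ≡ 199^2 = 39601 ≡ 45 (mod 319)
10^32 ≡ 45^2 = 2025 ≡ 111 (mod 319)
10^64 ≡ 111^2 = 12321 ≡ 199 (mod 319)
10^128 ≡ 199^2 = 39601 ≡ 45 (mod 319)
10^256 ≡ 45^2 = 2025 ≡ 111 (mod 319)
318 = 256 + 32 + 16 + 8 + 4 + 2 in binary powers of 2.
So 10^318 ≡ 111 · 111 · 45 · 199 · 111 · 100 ≡ 122 (mod 319).
Since 122 ≠ 1, base 10 is a Fermat witness: 319 is composite.

122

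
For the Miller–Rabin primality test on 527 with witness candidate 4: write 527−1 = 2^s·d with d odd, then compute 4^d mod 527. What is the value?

64

527 − 1 = 526 = 2^1 · 263, so d = 263.
4^1 ≡ 4 (mod 527)
4^2 ≡ 4^2 = 16 ≡ 16 (mod 527)
4^4 ≡ 16^2 = 256 ≡ 256 (mod 527)
4^8 ≡ 256^2 = 65536 ≡ 188 (mod 527)
4^16 ≡ 188^2 = 35344 ≡ 35 (mod 527)
4^32 ≡ 35^2 = 1225 ≡ 171 (mod 527)
4^64 ≡ 171^2 = 29241 ≡ 256 (mod 527)
4^128 ≡ 256^2 = 65536 ≡ 188 (mod 527)
4^256 ≡ 188^2 = 35344 ≡ 35 (mod 527)
263 = 256 + 4 + 2 + 1 in binary powers of 2.
So 4^263 ≡ 35 · 256 · 16 · 4 ≡ 64 (mod 527).
Squaring chain: 64; never reaches −1, so base 4 is a Miller–Rabin witness that 527 is composite.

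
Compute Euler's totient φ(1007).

Factor: 1007 = 19 · 53.
φ(1007) = (19−1) · (53−1) = 18 · 52 = 936.

936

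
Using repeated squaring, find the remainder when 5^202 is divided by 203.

23

5^1 ≡ 5 (mod 203)
5^2 ≡ 5^2 = 25 ≡ 25 (mod 203)
5^4 ≡ 25^2 = 625 ≡ 16 (mod 203)
5^8 ≡ 16^2 = 256 ≡ 53 (mod 203)
5^16 ≡ 53^2 = 2809 ≡ 170 (mod 203)
5^32 ≡ 170^2 = 28900 ≡ 74 (mod 203)
5^64 ≡ 74^2 = 5476 ≡ 198 (mod 203)
5^128 ≡ 198^2 = 39204 ≡ 25 (mod 203)
202 = 128 + 64 + 8 + 2 in binary powers of 2.
So 5^202 ≡ 25 · 198 · 53 · 25 ≡ 23 (mod 203).
Since 23 ≠ 1, base 5 is a Fermat witness: 203 is composite.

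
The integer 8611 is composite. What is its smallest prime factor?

79

8611 is odd.
Digit sum 16, not divisible by 3.
Ends in 1: not divisible by 5.
7: 8611 = 7·1230 + 1
11: 8611 = 11·782 + 9
13: 8611 = 13·662 + 5
17: 8611 = 17·506 + 9
19: 8611 = 19·453 + 4
23: 8611 = 23·374 + 9
29: 8611 = 29·296 + 27
31: 8611 = 31·277 + 24
37: 8611 = 37·232 + 27
41: 8611 = 41·210 + 1
43: 8611 = 43·200 + 11
47: 8611 = 47·183 + 10
53: 8611 = 53·162 + 25
59: 8611 = 59·145 + 56
61: 8611 = 61·141 + 10
67: 8611 = 67·128 + 35
71: 8611 = 71·121 + 20
73: 8611 = 73·117 + 70
79: 8611 = 79·109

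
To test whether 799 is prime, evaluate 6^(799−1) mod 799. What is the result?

247

6^1 ≡ 6 (mod 799)
6^2 ≡ 6^2 = 36 ≡ 36 (mod 799)
6^4 ≡ 36^2 = 1296 ≡ 497 (mod 799)
6^8 ≡ 497^2 = 247009 ≡ 118 (mod 799)
6^16 ≡ 118^2 = 13924 ≡ 341 (mod 799)
6^32 ≡ 341^2 = 116281 ≡ 426 (mod 799)
6^64 ≡ 426^2 = 181476 ≡ 103 (mod 799)
6^128 ≡ 103^2 = 10609 ≡ 222 (mod 799)
6^256 ≡ 222^2 = 49284 ≡ 545 (mod 799)
6^512 ≡ 545^2 = 297025 ≡ 596 (mod 799)
798 = 512 + 256 + 16 + 8 + 4 + 2 in binary powers of 2.
So 6^798 ≡ 596 · 545 · 341 · 118 · 497 · 36 ≡ 247 (mod 799).
Since 247 ≠ 1, base 6 is a Fermat witness: 799 is composite.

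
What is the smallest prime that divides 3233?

53

3233 is odd.
Digit sum 11, not divisible by 3.
Ends in 3: not divisible by 5.
7: 3233 = 7·461 + 6
11: 3233 = 11·293 + 10
13: 3233 = 13·248 + 9
17: 3233 = 17·190 + 3
19: 3233 = 19·170 + 3
23: 3233 = 23·140 + 13
29: 3233 = 29·111 + 14
31: 3233 = 31·104 + 9
37: 3233 = 37·87 + 14
41: 3233 = 41·78 + 35
43: 3233 = 43·75 + 8
47: 3233 = 47·68 + 37
53: 3233 = 53·61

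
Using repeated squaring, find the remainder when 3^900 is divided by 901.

3^1 ≡ 3 (mod 901)
3^2 ≡ 3^2 = 9 ≡ 9 (mod 901)
3^4 ≡ 9^2 = 81 ≡ 81 (mod 901)
3^8 ≡ 81^2 = 6561 ≡ 254 (mod 901)
3^16 ≡ 254^2 = 64516 ≡ 545 (mod 901)
3^32 ≡ 545^2 = 297025 ≡ 596 (mod 901)
3^64 ≡ 596^2 = 355216 ≡ 222 (mod 901)
3^128 ≡ 222^2 = 49284 ≡ 630 (mod 901)
3^256 ≡ 630^2 = 396900 ≡ 460 (mod 901)
3^512 ≡ 460^2 = 211600 ≡ 766 (mod 901)
900 = 512 + 256 + 128 + 4 in binary powers of 2.
So 3^900 ≡ 766 · 460 · 630 · 81 ≡ 863 (mod 901).
Since 863 ≠ 1, base 3 is a Fermat witness: 901 is composite.

863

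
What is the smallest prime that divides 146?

2

146 is even: 2 divides it.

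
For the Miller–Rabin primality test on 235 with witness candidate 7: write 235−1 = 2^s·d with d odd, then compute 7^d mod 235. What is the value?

235 − 1 = 234 = 2^1 · 117, so d = 117.
7^1 ≡ 7 (mod 235)
7^2 ≡ 7^2 = 49 ≡ 49 (mod 235)
7^4 ≡ 49^2 = 2401 ≡ 51 (mod 235)
7^8 ≡ 51^2 = 2601 ≡ 16 (mod 235)
7^16 ≡ 16^2 = 256 ≡ 21 (mod 235)
7^32 ≡ 21^2 = 441 ≡ 206 (mod 235)
7^64 ≡ 206^2 = 42436 ≡ 136 (mod 235)
117 = 64 + 32 + 16 + 4 + 1 in binary powers of 2.
So 7^117 ≡ 136 · 206 · 21 · 51 · 7 ≡ 2 (mod 235).
Squaring chain: 2; never reaches −1, so base 7 is a Miller–Rabin witness that 235 is composite.

2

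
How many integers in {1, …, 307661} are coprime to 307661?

294168

Factor: 307661 = 29 · 103^2.
φ(307661) = (29−1) · 103^1·(103−1) = 28 · 10506 = 294168.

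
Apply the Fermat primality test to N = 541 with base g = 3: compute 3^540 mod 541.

1

3^1 ≡ 3 (mod 541)
3^2 ≡ 3^2 = 9 ≡ 9 (mod 541)
3^4 ≡ 9^2 = 81 ≡ 81 (mod 541)
3^8 ≡ 81^2 = 6561 ≡ 69 (mod 541)
3^16 ≡ 69^2 = 4761 ≡ 433 (mod 541)
3^32 ≡ 433^2 = 187489 ≡ 303 (mod 541)
3^64 ≡ 303^2 = 91809 ≡ 380 (mod 541)
3^128 ≡ 380^2 = 144400 ≡ 494 (mod 541)
3^256 ≡ 494^2 = 244036 ≡ 45 (mod 541)
3^512 ≡ 45^2 = 2025 ≡ 402 (mod 541)
540 = 512 + 16 + 8 + 4 in binary powers of 2.
So 3^540 ≡ 402 · 433 · 69 · 81 ≡ 1 (mod 541).
Since the result is 1, base 3 gives no evidence that 541 is composite.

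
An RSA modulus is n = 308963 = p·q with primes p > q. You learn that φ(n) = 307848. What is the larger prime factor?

607

φ(n) = (p−1)(q−1) = n − (p+q) + 1, so p + q = 308963 − 307848 + 1 = 1116.
p and q are the roots of t² − 1116t + 308963 = 0.
Discriminant: 1116² − 4·308963 = 1245456 − 1235852 = 9604; √9604 = 98.
q = (1116 − 98)/2 = 509, p = (1116 + 98)/2 = 607.
Check: 509 · 607 = 308963.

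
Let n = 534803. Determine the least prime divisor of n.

534803 is odd.
Digit sum 23, not divisible by 3.
Ends in 3: not divisible by 5.
7: 534803 = 7·76400 + 3
11: 534803 = 11·48618 + 5
13: 534803 = 13·41138 + 9
17: 534803 = 17·31459

17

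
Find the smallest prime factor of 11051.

43

11051 is odd.
Digit sum 8, not divisible by 3.
Ends in 1: not divisible by 5.
7: 11051 = 7·1578 + 5
11: 11051 = 11·1004 + 7
13: 11051 = 13·850 + 1
17: 11051 = 17·650 + 1
19: 11051 = 19·581 + 12
23: 11051 = 23·480 + 11
29: 11051 = 29·381 + 2
31: 11051 = 31·356 + 15
37: 11051 = 37·298 + 25
41: 11051 = 41·269 + 22
43: 11051 = 43·257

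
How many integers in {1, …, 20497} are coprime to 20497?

20196

Factor: 20497 = 103 · 199.
φ(20497) = (103−1) · (199−1) = 102 · 198 = 20196.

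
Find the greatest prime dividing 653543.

59

653543 = 11 · 59413
59413 = 19 · 3127
3127 = 53 · 59
59 is prime.
So 653543 = 11 · 19 · 53 · 59; the largest prime factor is 59.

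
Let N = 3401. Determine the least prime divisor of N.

19

3401 is odd.
Digit sum 8, not divisible by 3.
Ends in 1: not divisible by 5.
7: 3401 = 7·485 + 6
11: 3401 = 11·309 + 2
13: 3401 = 13·261 + 8
17: 3401 = 17·200 + 1
19: 3401 = 19·179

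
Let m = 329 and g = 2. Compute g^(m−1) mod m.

205

2^1 ≡ 2 (mod 329)
2^2 ≡ 2^2 = 4 ≡ 4 (mod 329)
2^4 ≡ 4^2 = 16 ≡ 16 (mod 329)
2^8 ≡ 16^2 = 256 ≡ 256 (mod 329)
2^16 ≡ 256^2 = 65536 ≡ 65 (mod 329)
2^32 ≡ 65^2 = 4225 ≡ 277 (mod 329)
2^64 ≡ 277^2 = 76729 ≡ 72 (mod 329)
2^128 ≡ 72^2 = 5184 ≡ 249 (mod 329)
2^256 ≡ 249^2 = 62001 ≡ 149 (mod 329)
328 = 256 + 64 + 8 in binary powers of 2.
So 2^328 ≡ 149 · 72 · 256 ≡ 205 (mod 329).
Since 205 ≠ 1, base 2 is a Fermat witness: 329 is composite.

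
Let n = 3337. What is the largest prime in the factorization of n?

71

3337 = 47 · 71
71 is prime.
So 3337 = 47 · 71; the largest prime factor is 71.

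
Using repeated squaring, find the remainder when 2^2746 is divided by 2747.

1212

2^1 ≡ 2 (mod 2747)
2^2 ≡ 2^2 = 4 ≡ 4 (mod 2747)
2^4 ≡ 4^2 = 16 ≡ 16 (mod 2747)
2^8 ≡ 16^2 = 256 ≡ 256 (mod 2747)
2^16 ≡ 256^2 = 65536 ≡ 2355 (mod 2747)
2^32 ≡ 2355^2 = 5546025 ≡ 2579 (mod 2747)
2^64 ≡ 2579^2 = 6651241 ≡ 754 (mod 2747)
2^128 ≡ 754^2 = 568516 ≡ 2634 (mod 2747)
2^256 ≡ 2634^2 = 6937956 ≡ 1781 (mod 2747)
2^512 ≡ 1781^2 = 3171961 ≡ 1923 (mod 2747)
2^1024 ≡ 1923^2 = 3697929 ≡ 467 (mod 2747)
2^2048 ≡ 467^2 = 218089 ≡ 1076 (mod 2747)
2746 = 2048 + 512 + 128 + 32 + 16 + 8 + 2 in binary powers of 2.
So 2^2746 ≡ 1076 · 1923 · 2634 · 2579 · 2355 · 256 · 4 ≡ 1212 (mod 2747).
Since 1212 ≠ 1, base 2 is a Fermat witness: 2747 is composite.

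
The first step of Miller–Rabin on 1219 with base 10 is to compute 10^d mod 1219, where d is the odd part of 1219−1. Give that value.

97

1219 − 1 = 1218 = 2^1 · 609, so d = 609.
10^1 ≡ 10 (mod 1219)
10^2 ≡ 10^2 = 100 ≡ 100 (mod 1219)
10^4 ≡ 100^2 = 10000 ≡ 248 (mod 1219)
10^8 ≡ 248^2 = 61504 ≡ 554 (mod 1219)
10^16 ≡ 554^2 = 306916 ≡ 947 (mod 1219)
10^32 ≡ 947^2 = 896809 ≡ 844 (mod 1219)
10^64 ≡ 844^2 = 712336 ≡ 440 (mod 1219)
10^128 ≡ 440^2 = 193600 ≡ 998 (mod 1219)
10^256 ≡ 998^2 = 996004 ≡ 81 (mod 1219)
10^512 ≡ 81^2 = 6561 ≡ 466 (mod 1219)
609 = 512 + 64 + 32 + 1 in binary powers of 2.
So 10^609 ≡ 466 · 440 · 844 · 10 ≡ 97 (mod 1219).
Squaring chain: 97; never reaches −1, so base 10 is a Miller–Rabin witness that 1219 is composite.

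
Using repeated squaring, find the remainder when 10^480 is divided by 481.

1

10^1 ≡ 10 (mod 481)
10^2 ≡ 10^2 = 100 ≡ 100 (mod 481)
10^4 ≡ 100^2 = 10000 ≡ 380 (mod 481)
10^8 ≡ 380^2 = 144400 ≡ 100 (mod 481)
10^16 ≡ 100^2 = 10000 ≡ 380 (mod 481)
10^32 ≡ 380^2 = 144400 ≡ 100 (mod 481)
10^64 ≡ 100^2 = 10000 ≡ 380 (mod 481)
10^128 ≡ 380^2 = 144400 ≡ 100 (mod 481)
10^256 ≡ 100^2 = 10000 ≡ 380 (mod 481)
480 = 256 + 128 + 64 + 32 in binary powers of 2.
So 10^480 ≡ 380 · 100 · 380 · 100 ≡ 1 (mod 481).
Since the result is 1, base 10 gives no evidence that 481 is composite.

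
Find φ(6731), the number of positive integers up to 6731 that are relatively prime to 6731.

Factor: 6731 = 53 · 127.
φ(6731) = (53−1) · (127−1) = 52 · 126 = 6552.

6552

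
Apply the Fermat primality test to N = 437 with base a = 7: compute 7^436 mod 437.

64

7^1 ≡ 7 (mod 437)
7^2 ≡ 7^2 = 49 ≡ 49 (mod 437)
7^4 ≡ 49^2 = 2401 ≡ 216 (mod 437)
7^8 ≡ 216^2 = 46656 ≡ 334 (mod 437)
7^16 ≡ 334^2 = 111556 ≡ 121 (mod 437)
7^32 ≡ 121^2 = 14641 ≡ 220 (mod 437)
7^64 ≡ 220^2 = 48400 ≡ 330 (mod 437)
7^128 ≡ 330^2 = 108900 ≡ 87 (mod 437)
7^256 ≡ 87^2 = 7569 ≡ 140 (mod 437)
436 = 256 + 128 + 32 + 16 + 4 in binary powers of 2.
So 7^436 ≡ 140 · 87 · 220 · 121 · 216 ≡ 64 (mod 437).
Since 64 ≠ 1, base 7 is a Fermat witness: 437 is composite.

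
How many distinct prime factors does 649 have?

2

649 = 11 · 59
649 = 11 · 59, which has 2 distinct prime factors.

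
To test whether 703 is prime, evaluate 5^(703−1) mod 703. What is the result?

628

5^1 ≡ 5 (mod 703)
5^2 ≡ 5^2 = 25 ≡ 25 (mod 703)
5^4 ≡ 25^2 = 625 ≡ 625 (mod 703)
5^8 ≡ 625^2 = 390625 ≡ 460 (mod 703)
5^16 ≡ 460^2 = 211600 ≡ 700 (mod 703)
5^32 ≡ 700^2 = 490000 ≡ 9 (mod 703)
5^64 ≡ 9^2 = 81 ≡ 81 (mod 703)
5^128 ≡ 81^2 = 6561 ≡ 234 (mod 703)
5^256 ≡ 234^2 = 54756 ≡ 625 (mod 703)
5^512 ≡ 625^2 = 390625 ≡ 460 (mod 703)
702 = 512 + 128 + 32 + 16 + 8 + 4 + 2 in binary powers of 2.
So 5^702 ≡ 460 · 234 · 9 · 700 · 460 · 625 · 25 ≡ 628 (mod 703).
Since 628 ≠ 1, base 5 is a Fermat witness: 703 is composite.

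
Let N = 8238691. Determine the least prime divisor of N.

53

8238691 is odd.
Digit sum 37, not divisible by 3.
Ends in 1: not divisible by 5.
7: 8238691 = 7·1176955 + 6
11: 8238691 = 11·748971 + 10
13: 8238691 = 13·633745 + 6
17: 8238691 = 17·484628 + 15
19: 8238691 = 19·433615 + 6
23: 8238691 = 23·358203 + 22
29: 8238691 = 29·284092 + 23
31: 8238691 = 31·265764 + 7
37: 8238691 = 37·222667 + 12
41: 8238691 = 41·200943 + 28
43: 8238691 = 43·191597 + 20
47: 8238691 = 47·175291 + 14
53: 8238691 = 53·155447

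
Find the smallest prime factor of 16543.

71

16543 is odd.
Digit sum 19, not divisible by 3.
Ends in 3: not divisible by 5.
7: 16543 = 7·2363 + 2
11: 16543 = 11·1503 + 10
13: 16543 = 13·1272 + 7
17: 16543 = 17·973 + 2
19: 16543 = 19·870 + 13
23: 16543 = 23·719 + 6
29: 16543 = 29·570 + 13
31: 16543 = 31·533 + 20
37: 16543 = 37·447 + 4
41: 16543 = 41·403 + 20
43: 16543 = 43·384 + 31
47: 16543 = 47·351 + 46
53: 16543 = 53·312 + 7
59: 16543 = 59·280 + 23
61: 16543 = 61·271 + 12
67: 16543 = 67·246 + 61
71: 16543 = 71·233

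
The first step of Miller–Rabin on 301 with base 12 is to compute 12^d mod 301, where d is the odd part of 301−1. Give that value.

118

301 − 1 = 300 = 2^2 · 75, so d = 75.
12^1 ≡ 12 (mod 301)
12^2 ≡ 12^2 = 144 ≡ 144 (mod 301)
12^4 ≡ 144^2 = 20736 ≡ 268 (mod 301)
12^8 ≡ 268^2 = 71824 ≡ 186 (mod 301)
12^16 ≡ 186^2 = 34596 ≡ 282 (mod 301)
12^32 ≡ 282^2 = 79524 ≡ 60 (mod 301)
12^64 ≡ 60^2 = 3600 ≡ 289 (mod 301)
75 = 64 + 8 + 2 + 1 in binary powers of 2.
So 12^75 ≡ 289 · 186 · 144 · 12 ≡ 118 (mod 301).
Squaring chain: 118 → 78; never reaches −1, so base 12 is a Miller–Rabin witness that 301 is composite.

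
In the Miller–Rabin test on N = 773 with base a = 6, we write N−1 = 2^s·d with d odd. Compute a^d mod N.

772

773 − 1 = 772 = 2^2 · 193, so d = 193.
6^1 ≡ 6 (mod 773)
6^2 ≡ 6^2 = 36 ≡ 36 (mod 773)
6^4 ≡ 36^2 = 1296 ≡ 523 (mod 773)
6^8 ≡ 523^2 = 273529 ≡ 660 (mod 773)
6^16 ≡ 660^2 = 435600 ≡ 401 (mod 773)
6^32 ≡ 401^2 = 160801 ≡ 17 (mod 773)
6^64 ≡ 17^2 = 289 ≡ 289 (mod 773)
6^128 ≡ 289^2 = 83521 ≡ 37 (mod 773)
193 = 128 + 64 + 1 in binary powers of 2.
So 6^193 ≡ 37 · 289 · 6 ≡ 772 (mod 773).
Since 6^d ≡ 772 (mod 773), base 6 does not prove 773 composite.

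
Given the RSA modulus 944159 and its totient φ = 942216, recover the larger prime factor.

φ(n) = (p−1)(q−1) = n − (p+q) + 1, so p + q = 944159 − 942216 + 1 = 1944.
p and q are the roots of t² − 1944t + 944159 = 0.
Discriminant: 1944² − 4·944159 = 3779136 − 3776636 = 2500; √2500 = 50.
q = (1944 − 50)/2 = 947, p = (1944 + 50)/2 = 997.
Check: 947 · 997 = 944159.

997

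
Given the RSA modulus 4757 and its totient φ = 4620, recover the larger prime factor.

φ(n) = (p−1)(q−1) = n − (p+q) + 1, so p + q = 4757 − 4620 + 1 = 138.
p and q are the roots of t² − 138t + 4757 = 0.
Discriminant: 138² − 4·4757 = 19044 − 19028 = 16; √16 = 4.
q = (138 − 4)/2 = 67, p = (138 + 4)/2 = 71.
Check: 67 · 71 = 4757.

71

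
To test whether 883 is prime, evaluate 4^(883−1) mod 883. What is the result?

1

4^1 ≡ 4 (mod 883)
4^2 ≡ 4^2 = 16 ≡ 16 (mod 883)
4^4 ≡ 16^2 = 256 ≡ 256 (mod 883)
4^8 ≡ 256^2 = 65536 ≡ 194 (mod 883)
4^16 ≡ 194^2 = 37636 ≡ 550 (mod 883)
4^32 ≡ 550^2 = 302500 ≡ 514 (mod 883)
4^64 ≡ 514^2 = 264196 ≡ 179 (mod 883)
4^128 ≡ 179^2 = 32041 ≡ 253 (mod 883)
4^256 ≡ 253^2 = 64009 ≡ 433 (mod 883)
4^512 ≡ 433^2 = 187489 ≡ 293 (mod 883)
882 = 512 + 256 + 64 + 32 + 16 + 2 in binary powers of 2.
So 4^882 ≡ 293 · 433 · 179 · 514 · 550 · 16 ≡ 1 (mod 883).
Since the result is 1, base 4 gives no evidence that 883 is composite.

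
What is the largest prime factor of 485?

485 = 5 · 97
97 is prime.
So 485 = 5 · 97; the largest prime factor is 97.

97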